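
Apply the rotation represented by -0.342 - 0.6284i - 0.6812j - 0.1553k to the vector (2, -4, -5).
(-6.258, 2.368, 0.482)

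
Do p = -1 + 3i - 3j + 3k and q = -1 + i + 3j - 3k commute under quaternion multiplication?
No: pq = 16 - 4i + 12j + 12k ≠ 16 - 4i - 12j - 12k = qp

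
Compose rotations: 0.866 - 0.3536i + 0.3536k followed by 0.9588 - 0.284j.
0.8303 - 0.4395i - 0.2459j + 0.2386k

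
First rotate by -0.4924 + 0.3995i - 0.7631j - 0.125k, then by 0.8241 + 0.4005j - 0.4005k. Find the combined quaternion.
-0.1502 - 0.0265i - 0.9861j - 0.0658k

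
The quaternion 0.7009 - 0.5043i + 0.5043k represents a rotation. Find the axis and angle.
axis = (-√2/2, 0, √2/2), θ = 91°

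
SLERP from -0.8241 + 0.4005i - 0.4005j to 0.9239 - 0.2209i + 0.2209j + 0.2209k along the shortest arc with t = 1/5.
-0.8528 + 0.3679i - 0.3679j - 0.0451k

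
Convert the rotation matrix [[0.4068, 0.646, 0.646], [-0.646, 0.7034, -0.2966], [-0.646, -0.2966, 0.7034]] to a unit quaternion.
0.8387 + 0.3851j - 0.3851k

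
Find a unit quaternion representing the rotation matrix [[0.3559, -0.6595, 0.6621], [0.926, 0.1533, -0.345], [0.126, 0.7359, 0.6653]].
0.7373 + 0.3665i + 0.1818j + 0.5376k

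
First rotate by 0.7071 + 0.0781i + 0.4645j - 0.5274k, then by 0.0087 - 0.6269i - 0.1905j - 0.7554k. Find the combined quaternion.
-0.2548 + 0.0088i - 0.5203j - 0.815k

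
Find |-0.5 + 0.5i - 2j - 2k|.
2.915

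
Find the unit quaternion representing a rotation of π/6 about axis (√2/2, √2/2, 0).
0.9659 + 0.183i + 0.183j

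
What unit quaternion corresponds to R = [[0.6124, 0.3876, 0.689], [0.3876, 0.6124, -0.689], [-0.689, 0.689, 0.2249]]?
0.7826 + 0.4402i + 0.4402j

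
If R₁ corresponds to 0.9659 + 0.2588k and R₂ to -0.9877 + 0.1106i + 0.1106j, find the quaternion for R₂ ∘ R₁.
-0.954 + 0.1355i + 0.0782j - 0.2556k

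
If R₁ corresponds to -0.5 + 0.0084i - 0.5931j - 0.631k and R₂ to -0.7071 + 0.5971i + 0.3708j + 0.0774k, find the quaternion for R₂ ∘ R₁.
0.6173 - 0.4926i + 0.6114j + 0.0502k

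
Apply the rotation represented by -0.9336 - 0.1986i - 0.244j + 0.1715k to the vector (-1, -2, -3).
(-2.819, -0.138, -2.457)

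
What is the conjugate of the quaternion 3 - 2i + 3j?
3 + 2i - 3j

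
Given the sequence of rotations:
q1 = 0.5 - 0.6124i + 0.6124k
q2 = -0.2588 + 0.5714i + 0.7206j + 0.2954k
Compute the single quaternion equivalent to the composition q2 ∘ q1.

q2 · q1 = 0.0396 + 0.8855i - 0.1705j + 0.4305k
0.0396 + 0.8855i - 0.1705j + 0.4305k


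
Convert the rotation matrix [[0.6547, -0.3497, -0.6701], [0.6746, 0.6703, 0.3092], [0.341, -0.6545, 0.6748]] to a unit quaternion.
0.866 - 0.2782i - 0.2919j + 0.2957k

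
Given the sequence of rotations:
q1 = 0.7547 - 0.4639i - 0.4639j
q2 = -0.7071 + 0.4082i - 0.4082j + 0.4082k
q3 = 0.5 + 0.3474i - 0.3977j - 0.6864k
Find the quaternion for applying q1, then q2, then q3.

q2 · q1 = -0.5336 + 0.8255i - 0.1694j - 0.0707k
q3 · q2 · q1 = -0.6695 + 0.1392i - 0.4145j + 0.6004k
-0.6695 + 0.1392i - 0.4145j + 0.6004k


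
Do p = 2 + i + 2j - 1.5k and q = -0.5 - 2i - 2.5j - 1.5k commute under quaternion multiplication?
No: pq = 3.75 - 11.25i - 1.5j - 0.75k ≠ 3.75 + 2.25i - 10.5j - 3.75k = qp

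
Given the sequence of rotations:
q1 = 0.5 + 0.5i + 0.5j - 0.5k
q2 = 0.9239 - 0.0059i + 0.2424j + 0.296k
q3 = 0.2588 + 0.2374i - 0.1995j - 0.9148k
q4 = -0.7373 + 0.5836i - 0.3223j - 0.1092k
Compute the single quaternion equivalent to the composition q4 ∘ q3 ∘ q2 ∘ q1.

q2 · q1 = 0.4917 + 0.1898i + 0.7282j - 0.4381k
q3 · q2 · q1 = -0.1733 + 0.9194i + 0.0207j - 0.3524k
q4 · q3 · q2 · q1 = -0.4406 - 0.6632i + 0.1459j + 0.5872k
-0.4406 - 0.6632i + 0.1459j + 0.5872k


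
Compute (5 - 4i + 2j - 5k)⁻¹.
0.0714 + 0.0571i - 0.0286j + 0.0714k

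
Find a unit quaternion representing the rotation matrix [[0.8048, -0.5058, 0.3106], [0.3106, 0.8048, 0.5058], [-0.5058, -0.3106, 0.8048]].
0.9239 - 0.2209i + 0.2209j + 0.2209k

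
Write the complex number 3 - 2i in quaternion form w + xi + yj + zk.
3 - 2i + 0j + 0k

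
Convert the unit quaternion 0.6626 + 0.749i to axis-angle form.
axis = (1, 0, 0), θ = 97°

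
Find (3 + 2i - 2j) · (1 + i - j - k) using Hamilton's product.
-1 + 7i - 3j - 3k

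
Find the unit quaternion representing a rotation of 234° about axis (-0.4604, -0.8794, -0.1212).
-0.454 - 0.4102i - 0.7836j - 0.108k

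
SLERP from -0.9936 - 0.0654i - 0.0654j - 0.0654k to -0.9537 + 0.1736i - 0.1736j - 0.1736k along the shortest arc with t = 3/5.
-0.9794 + 0.0786i - 0.1316j - 0.1316k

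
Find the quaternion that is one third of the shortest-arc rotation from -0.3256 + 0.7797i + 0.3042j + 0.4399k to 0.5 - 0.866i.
-0.3992 + 0.8398i + 0.2093j + 0.3026k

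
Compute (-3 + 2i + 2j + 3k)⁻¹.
-0.1154 - 0.0769i - 0.0769j - 0.1154k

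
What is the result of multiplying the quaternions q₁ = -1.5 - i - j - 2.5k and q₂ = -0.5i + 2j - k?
-1 + 6.75i - 2.75j - k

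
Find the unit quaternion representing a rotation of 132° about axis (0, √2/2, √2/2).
0.4067 + 0.646j + 0.646k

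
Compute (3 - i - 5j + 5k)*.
3 + i + 5j - 5k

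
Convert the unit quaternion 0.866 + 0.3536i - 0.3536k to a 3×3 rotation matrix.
[[0.7499, 0.6124, -0.2501], [-0.6124, 0.4999, -0.6124], [-0.2501, 0.6124, 0.7499]]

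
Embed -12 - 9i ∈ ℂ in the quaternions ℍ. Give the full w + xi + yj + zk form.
-12 - 9i + 0j + 0k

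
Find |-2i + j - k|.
√6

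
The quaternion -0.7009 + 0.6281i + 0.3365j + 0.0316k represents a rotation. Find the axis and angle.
axis = (0.8806, 0.4718, 0.0443), θ = 269°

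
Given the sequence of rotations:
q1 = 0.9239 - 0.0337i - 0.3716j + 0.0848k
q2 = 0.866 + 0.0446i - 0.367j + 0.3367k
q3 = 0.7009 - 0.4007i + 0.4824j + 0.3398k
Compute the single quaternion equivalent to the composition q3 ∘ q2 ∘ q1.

q2 · q1 = 0.6367 + 0.106i - 0.676j + 0.3556k
q3 · q2 · q1 = 0.694 + 0.2204i + 0.0118j + 0.6853k
0.694 + 0.2204i + 0.0118j + 0.6853k


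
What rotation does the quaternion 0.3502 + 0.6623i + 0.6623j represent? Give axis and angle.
axis = (√2/2, √2/2, 0), θ = 139°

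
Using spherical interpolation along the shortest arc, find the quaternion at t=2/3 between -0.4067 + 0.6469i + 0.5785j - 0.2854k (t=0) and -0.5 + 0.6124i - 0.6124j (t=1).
-0.5772 + 0.7725i - 0.233j - 0.1257k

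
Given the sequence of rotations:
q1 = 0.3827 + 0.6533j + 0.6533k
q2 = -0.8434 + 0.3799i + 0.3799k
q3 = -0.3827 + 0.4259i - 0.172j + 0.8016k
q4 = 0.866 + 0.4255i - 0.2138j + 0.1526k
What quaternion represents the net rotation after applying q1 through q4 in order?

q2 · q1 = -0.571 - 0.1028i - 0.7992j - 0.1574k
q3 · q2 · q1 = 0.251 + 0.4639i + 0.3887j - 0.7555k
q4 · q3 · q2 · q1 = 0.2184 + 0.6107i + 0.6752j - 0.3514k
0.2184 + 0.6107i + 0.6752j - 0.3514k


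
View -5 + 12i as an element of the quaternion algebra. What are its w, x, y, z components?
-5 + 12i + 0j + 0k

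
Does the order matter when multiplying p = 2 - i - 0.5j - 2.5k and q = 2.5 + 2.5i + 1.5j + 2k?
Yes: pq = 13.25 + 5.25i - 2.5j - 2.5k ≠ 13.25 - 0.25i + 6j - 2k = qp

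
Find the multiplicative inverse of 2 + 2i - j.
0.2222 - 0.2222i + 0.1111j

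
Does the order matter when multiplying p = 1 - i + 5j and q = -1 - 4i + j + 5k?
Yes: pq = -10 + 22i + j + 24k ≠ -10 - 28i - 9j - 14k = qp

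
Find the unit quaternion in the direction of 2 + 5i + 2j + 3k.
0.3086 + 0.7715i + 0.3086j + 0.4629k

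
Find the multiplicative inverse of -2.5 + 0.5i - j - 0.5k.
-0.3226 - 0.0645i + 0.129j + 0.0645k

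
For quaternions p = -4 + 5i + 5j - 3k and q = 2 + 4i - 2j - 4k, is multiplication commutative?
No: pq = -30 - 32i + 26j - 20k ≠ -30 + 20i + 10j + 40k = qp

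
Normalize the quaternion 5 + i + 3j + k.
0.8333 + 0.1667i + 0.5j + 0.1667k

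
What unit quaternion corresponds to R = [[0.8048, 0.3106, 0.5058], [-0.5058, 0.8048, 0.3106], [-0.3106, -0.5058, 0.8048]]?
0.9239 - 0.2209i + 0.2209j - 0.2209k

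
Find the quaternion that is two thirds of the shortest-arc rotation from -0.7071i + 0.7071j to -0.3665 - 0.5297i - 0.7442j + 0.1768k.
0.3007 + 0.1088i + 0.9363j - 0.145k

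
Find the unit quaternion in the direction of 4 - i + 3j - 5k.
0.5601 - 0.14i + 0.4201j - 0.7001k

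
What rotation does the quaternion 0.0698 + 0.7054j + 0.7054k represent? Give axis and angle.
axis = (0, √2/2, √2/2), θ = 172°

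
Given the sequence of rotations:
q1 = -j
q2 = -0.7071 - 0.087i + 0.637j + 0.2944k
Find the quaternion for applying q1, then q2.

q2 · q1 = 0.637 + 0.2944i + 0.7071j + 0.087k
0.637 + 0.2944i + 0.7071j + 0.087k


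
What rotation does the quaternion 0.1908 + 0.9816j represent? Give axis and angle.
axis = (0, 1, 0), θ = 158°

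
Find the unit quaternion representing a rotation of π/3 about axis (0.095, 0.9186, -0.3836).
0.866 + 0.0475i + 0.4593j - 0.1918k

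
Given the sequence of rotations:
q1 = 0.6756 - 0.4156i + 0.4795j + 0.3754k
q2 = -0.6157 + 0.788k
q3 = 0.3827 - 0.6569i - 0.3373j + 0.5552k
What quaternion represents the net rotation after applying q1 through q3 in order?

q2 · q1 = -0.7118 - 0.122i - 0.6227j + 0.3012k
q3 · q2 · q1 = -0.7298 + 0.665i + 0.1319j + 0.088k
-0.7298 + 0.665i + 0.1319j + 0.088k


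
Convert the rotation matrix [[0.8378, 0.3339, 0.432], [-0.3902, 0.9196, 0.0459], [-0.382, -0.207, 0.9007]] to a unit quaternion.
0.9563 - 0.0661i + 0.2128j - 0.1893k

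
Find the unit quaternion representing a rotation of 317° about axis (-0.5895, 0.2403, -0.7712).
-0.9304 - 0.2161i + 0.0881j - 0.2826k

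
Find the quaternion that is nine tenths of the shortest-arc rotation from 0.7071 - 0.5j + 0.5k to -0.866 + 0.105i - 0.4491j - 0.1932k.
0.896 - 0.0982i + 0.3594j + 0.2415k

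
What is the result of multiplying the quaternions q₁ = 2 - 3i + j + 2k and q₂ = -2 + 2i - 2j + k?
2 + 15i + j + 2k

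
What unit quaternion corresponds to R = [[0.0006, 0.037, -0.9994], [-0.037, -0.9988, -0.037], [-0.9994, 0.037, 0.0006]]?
-0.0262 - 0.7069i + 0.7069k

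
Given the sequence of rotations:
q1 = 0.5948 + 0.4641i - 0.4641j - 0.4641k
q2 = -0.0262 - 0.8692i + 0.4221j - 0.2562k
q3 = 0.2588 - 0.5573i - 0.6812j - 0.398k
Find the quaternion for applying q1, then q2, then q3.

q2 · q1 = 0.4648 - 0.844i - 0.2591j + 0.0673k
q3 · q2 · q1 = -0.4998 - 0.6264i - 0.0103j - 0.5981k
-0.4998 - 0.6264i - 0.0103j - 0.5981k


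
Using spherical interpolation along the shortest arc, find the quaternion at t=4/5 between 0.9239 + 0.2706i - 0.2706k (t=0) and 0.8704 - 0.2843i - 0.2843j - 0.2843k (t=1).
0.9112 - 0.1754i - 0.2332j - 0.291k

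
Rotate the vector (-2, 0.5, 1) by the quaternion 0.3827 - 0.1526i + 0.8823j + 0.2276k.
(1.705, 1.133, 1.028)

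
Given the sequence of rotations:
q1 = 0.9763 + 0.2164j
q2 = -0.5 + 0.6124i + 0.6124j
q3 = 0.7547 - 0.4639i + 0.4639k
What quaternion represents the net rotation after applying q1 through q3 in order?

q2 · q1 = -0.6207 + 0.5979i + 0.4897j + 0.1325k
q3 · q2 · q1 = -0.2525 + 0.512i + 0.7084j - 0.4151k
-0.2525 + 0.512i + 0.7084j - 0.4151k


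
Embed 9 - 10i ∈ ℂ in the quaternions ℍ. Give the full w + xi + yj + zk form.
9 - 10i + 0j + 0k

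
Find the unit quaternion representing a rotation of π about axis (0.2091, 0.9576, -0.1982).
0.2091i + 0.9576j - 0.1982k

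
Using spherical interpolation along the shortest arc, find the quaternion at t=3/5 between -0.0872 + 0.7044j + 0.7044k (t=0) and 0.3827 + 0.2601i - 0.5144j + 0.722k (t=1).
0.2472 + 0.2009i - 0.0069j + 0.9479k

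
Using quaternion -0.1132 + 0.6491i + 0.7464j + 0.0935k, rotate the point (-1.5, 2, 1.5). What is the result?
(2.106, -0.712, -1.886)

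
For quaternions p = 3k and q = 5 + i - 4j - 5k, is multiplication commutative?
No: pq = 15 + 12i + 3j + 15k ≠ 15 - 12i - 3j + 15k = qp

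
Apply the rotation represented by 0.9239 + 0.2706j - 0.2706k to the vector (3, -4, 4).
(2.121, -5.5, 2.5)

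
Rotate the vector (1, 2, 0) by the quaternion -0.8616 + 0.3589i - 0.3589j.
(0.227, 1.227, -1.855)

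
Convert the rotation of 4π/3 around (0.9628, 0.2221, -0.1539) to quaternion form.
-0.5 + 0.8338i + 0.1923j - 0.1333k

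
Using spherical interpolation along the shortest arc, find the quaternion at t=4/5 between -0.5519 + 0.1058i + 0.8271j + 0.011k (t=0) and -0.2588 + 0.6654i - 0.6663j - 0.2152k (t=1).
0.0862 - 0.56i + 0.8011j + 0.1928k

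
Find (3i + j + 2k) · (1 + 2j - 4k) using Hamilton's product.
6 - 5i + 13j + 8k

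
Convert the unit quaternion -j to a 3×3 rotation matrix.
[[-1, 0, 0], [0, 1, 0], [0, 0, -1]]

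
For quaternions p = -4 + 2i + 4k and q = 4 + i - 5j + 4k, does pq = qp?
No: pq = -34 + 24i + 16j - 10k ≠ -34 - 16i + 24j + 10k = qp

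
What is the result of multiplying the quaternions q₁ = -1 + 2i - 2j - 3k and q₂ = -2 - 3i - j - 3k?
-3 + 2i + 20j + k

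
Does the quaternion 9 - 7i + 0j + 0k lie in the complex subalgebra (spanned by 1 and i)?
Yes. The quaternion 9 - 7i has j- and k-coefficients y = z = 0, so it lies in the complex subalgebra spanned by 1 and i.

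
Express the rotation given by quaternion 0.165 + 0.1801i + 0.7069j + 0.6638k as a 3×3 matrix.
[[-0.8807, 0.0356, 0.4724], [0.4737, 0.0539, 0.879], [0.0058, 0.9979, -0.0643]]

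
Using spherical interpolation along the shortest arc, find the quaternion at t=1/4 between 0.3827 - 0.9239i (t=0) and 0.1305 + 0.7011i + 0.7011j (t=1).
0.2691 - 0.9418i - 0.2015j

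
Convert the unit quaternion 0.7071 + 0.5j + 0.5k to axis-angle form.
axis = (0, √2/2, √2/2), θ = π/2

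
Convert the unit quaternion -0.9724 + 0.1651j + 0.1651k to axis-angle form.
axis = (0, √2/2, √2/2), θ = 333°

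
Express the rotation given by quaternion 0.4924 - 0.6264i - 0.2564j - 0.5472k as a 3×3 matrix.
[[0.2697, 0.8601, 0.433], [-0.2177, -0.3836, 0.8975], [0.938, -0.3363, 0.0838]]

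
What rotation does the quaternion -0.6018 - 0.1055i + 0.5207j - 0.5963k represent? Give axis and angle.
axis = (-0.1321, 0.652, -0.7466), θ = 254°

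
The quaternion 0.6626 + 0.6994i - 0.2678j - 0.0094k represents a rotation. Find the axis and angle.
axis = (0.9338, -0.3576, -0.0126), θ = 97°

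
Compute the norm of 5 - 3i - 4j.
√50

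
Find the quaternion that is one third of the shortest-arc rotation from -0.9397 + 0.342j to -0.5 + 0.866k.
-0.9027 + 0.2558j + 0.3461k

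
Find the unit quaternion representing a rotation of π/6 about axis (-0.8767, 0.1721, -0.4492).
0.9659 - 0.2269i + 0.0445j - 0.1163k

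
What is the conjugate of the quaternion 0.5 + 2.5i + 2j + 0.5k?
0.5 - 2.5i - 2j - 0.5k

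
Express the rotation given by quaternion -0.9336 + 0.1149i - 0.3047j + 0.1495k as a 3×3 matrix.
[[0.7696, 0.2091, 0.6033], [-0.3492, 0.9289, 0.1234], [-0.5346, -0.3056, 0.7879]]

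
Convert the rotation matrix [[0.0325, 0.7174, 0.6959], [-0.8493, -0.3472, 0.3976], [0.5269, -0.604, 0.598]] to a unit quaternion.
0.5664 - 0.4421i + 0.0746j - 0.6915k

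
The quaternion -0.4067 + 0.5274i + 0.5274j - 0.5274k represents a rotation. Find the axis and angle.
axis = (√3/3, √3/3, -√3/3), θ = 228°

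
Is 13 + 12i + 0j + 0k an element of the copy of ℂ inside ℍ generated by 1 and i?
Yes. The quaternion 13 + 12i has j- and k-coefficients y = z = 0, so it lies in the complex subalgebra spanned by 1 and i.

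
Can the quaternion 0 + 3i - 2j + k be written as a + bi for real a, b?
No. The quaternion 3i - 2j + k has j-coefficient y = -2 and k-coefficient z = 1, not both zero, so it does not lie in the complex subalgebra spanned by 1 and i.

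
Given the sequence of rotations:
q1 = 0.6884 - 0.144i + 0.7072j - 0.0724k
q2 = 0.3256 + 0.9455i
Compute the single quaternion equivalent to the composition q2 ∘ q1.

q2 · q1 = 0.3603 + 0.604i + 0.2987j + 0.6451k
0.3603 + 0.604i + 0.2987j + 0.6451k


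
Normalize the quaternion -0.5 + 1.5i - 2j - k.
-0.1826 + 0.5477i - 0.7303j - 0.3651k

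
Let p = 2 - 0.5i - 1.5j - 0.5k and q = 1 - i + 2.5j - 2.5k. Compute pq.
4 + 2.5i + 2.75j - 8.25k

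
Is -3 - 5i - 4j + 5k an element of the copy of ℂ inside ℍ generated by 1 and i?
No. The quaternion -3 - 5i - 4j + 5k has j-coefficient y = -4 and k-coefficient z = 5, not both zero, so it does not lie in the complex subalgebra spanned by 1 and i.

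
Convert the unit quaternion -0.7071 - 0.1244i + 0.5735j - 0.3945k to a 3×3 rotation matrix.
[[0.0309, -0.7006, -0.7129], [0.4152, 0.6578, -0.6284], [0.9092, -0.2766, 0.3112]]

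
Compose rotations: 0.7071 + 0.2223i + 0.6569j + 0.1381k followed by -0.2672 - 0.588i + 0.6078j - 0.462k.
-0.3937 - 0.0877i + 0.2328j - 0.885k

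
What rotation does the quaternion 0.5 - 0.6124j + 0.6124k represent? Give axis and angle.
axis = (0, -√2/2, √2/2), θ = 2π/3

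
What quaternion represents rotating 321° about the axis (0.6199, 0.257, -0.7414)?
-0.9426 + 0.2069i + 0.0858j - 0.2475k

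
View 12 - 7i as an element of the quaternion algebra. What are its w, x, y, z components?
12 - 7i + 0j + 0k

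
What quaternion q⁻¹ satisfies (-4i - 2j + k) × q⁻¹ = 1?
0.1905i + 0.0952j - 0.0476k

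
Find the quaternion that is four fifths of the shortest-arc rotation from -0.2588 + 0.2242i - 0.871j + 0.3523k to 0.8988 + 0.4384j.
-0.8167 + 0.0514i - 0.5691j + 0.0807k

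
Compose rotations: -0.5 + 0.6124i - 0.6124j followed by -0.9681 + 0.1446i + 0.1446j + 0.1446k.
0.484 - 0.5766i + 0.6091j - 0.2494k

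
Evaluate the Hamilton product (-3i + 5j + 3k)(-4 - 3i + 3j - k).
-21 - 2i - 32j - 6k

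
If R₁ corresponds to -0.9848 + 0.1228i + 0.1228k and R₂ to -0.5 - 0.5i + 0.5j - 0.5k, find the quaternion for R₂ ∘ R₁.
0.6152 + 0.4924i - 0.4924j + 0.3696k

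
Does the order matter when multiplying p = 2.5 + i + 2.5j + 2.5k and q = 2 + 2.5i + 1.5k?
Yes: pq = -1.25 + 12i + 9.75j + 2.5k ≠ -1.25 + 4.5i + 0.25j + 15k = qp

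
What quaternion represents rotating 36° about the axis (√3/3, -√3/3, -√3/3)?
0.9511 + 0.1784i - 0.1784j - 0.1784k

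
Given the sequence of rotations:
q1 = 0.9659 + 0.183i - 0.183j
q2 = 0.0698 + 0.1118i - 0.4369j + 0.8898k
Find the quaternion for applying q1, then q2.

q2 · q1 = -0.033 + 0.2836i - 0.2719j + 0.919k
-0.033 + 0.2836i - 0.2719j + 0.919k


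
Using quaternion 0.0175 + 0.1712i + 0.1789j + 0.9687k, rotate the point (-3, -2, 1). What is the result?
(3.106, 1.926, -0.804)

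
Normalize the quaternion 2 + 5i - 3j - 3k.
0.2917 + 0.7293i - 0.4376j - 0.4376k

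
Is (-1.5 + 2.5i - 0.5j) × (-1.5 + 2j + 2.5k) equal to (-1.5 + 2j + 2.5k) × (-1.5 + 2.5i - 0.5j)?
No: pq = 3.25 - 5i - 8.5j + 1.25k ≠ 3.25 - 2.5i + 4j - 8.75k = qp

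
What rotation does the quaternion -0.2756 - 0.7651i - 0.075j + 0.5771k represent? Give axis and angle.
axis = (-0.7959, -0.078, 0.6003), θ = 212°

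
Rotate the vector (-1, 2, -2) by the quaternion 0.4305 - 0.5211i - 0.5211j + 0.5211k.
(2.259, -0.975, -1.717)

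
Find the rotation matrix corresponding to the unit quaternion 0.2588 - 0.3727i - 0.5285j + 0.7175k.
[[-0.5882, 0.0226, -0.8084], [0.7653, -0.3074, -0.5655], [-0.2613, -0.9513, 0.1636]]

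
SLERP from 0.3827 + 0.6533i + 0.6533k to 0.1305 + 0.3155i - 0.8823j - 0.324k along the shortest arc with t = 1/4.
0.3975 + 0.7131i - 0.3289j + 0.4747k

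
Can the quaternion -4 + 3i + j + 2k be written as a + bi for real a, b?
No. The quaternion -4 + 3i + j + 2k has j-coefficient y = 1 and k-coefficient z = 2, not both zero, so it does not lie in the complex subalgebra spanned by 1 and i.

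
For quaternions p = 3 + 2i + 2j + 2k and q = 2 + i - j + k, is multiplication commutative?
No: pq = 4 + 11i + j + 3k ≠ 4 + 3i + j + 11k = qp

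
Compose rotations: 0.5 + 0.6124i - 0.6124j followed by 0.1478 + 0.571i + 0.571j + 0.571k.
0.0739 + 0.7257i + 0.5447j - 0.4139k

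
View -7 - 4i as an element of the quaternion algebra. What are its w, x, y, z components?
-7 - 4i + 0j + 0k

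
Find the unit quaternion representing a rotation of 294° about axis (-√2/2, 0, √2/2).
-0.8387 - 0.3851i + 0.3851k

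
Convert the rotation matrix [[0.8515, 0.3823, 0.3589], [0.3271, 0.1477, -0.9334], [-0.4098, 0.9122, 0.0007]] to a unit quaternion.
0.7071 + 0.6525i + 0.2718j - 0.0195k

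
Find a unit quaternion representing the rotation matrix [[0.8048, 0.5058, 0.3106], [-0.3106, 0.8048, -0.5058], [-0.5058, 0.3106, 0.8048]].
0.9239 + 0.2209i + 0.2209j - 0.2209k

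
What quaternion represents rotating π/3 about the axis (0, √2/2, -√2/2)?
0.866 + 0.3536j - 0.3536k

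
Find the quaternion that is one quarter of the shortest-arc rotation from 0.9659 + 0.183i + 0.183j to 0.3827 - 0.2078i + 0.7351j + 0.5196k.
0.9101 + 0.0875i + 0.3732j + 0.1575k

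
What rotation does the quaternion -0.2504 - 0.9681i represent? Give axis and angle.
axis = (-1, 0, 0), θ = 209°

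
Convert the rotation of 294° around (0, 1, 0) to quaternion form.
-0.8387 + 0.5446j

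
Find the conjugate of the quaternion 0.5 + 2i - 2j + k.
0.5 - 2i + 2j - k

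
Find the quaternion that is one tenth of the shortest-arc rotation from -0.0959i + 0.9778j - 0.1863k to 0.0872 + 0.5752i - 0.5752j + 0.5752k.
-0.0096 - 0.1514i + 0.9603j - 0.2343k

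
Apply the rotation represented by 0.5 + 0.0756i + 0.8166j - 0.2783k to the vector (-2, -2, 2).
(1.723, -2.418, 1.785)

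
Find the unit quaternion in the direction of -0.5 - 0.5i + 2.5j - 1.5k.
-0.1667 - 0.1667i + 0.8333j - 0.5k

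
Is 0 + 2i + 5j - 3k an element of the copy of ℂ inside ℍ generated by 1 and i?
No. The quaternion 2i + 5j - 3k has j-coefficient y = 5 and k-coefficient z = -3, not both zero, so it does not lie in the complex subalgebra spanned by 1 and i.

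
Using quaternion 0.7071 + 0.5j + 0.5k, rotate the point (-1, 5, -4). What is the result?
(-6.364, -0.207, 1.207)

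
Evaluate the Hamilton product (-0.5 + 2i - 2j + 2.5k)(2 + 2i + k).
-7.5 + i - j + 8.5k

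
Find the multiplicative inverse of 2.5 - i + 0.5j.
0.3333 + 0.1333i - 0.0667j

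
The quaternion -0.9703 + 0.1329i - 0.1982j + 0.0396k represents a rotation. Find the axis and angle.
axis = (0.5494, -0.8194, 0.1637), θ = 332°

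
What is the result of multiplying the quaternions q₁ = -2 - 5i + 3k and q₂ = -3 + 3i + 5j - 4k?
33 - 6i - 21j - 26k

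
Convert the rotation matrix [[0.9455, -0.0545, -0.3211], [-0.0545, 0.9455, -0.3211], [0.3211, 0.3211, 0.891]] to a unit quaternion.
0.9724 + 0.1651i - 0.1651j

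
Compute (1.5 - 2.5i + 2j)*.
1.5 + 2.5i - 2j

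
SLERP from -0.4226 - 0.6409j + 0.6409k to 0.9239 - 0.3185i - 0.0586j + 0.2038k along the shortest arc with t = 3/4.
-0.9456 + 0.2766i - 0.1662j + 0.0401k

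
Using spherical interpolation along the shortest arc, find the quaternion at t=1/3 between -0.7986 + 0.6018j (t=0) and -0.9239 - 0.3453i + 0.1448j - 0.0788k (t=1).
-0.8759 - 0.1215i + 0.466j - 0.0277k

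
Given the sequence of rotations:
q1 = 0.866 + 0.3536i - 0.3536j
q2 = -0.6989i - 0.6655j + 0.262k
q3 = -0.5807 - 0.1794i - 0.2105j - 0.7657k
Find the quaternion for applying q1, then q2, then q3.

q2 · q1 = 0.0118 - 0.5126i - 0.4837j + 0.7093k
q3 · q2 · q1 = 0.3425 - 0.2241i + 0.7981j - 0.4421k
0.3425 - 0.2241i + 0.7981j - 0.4421k


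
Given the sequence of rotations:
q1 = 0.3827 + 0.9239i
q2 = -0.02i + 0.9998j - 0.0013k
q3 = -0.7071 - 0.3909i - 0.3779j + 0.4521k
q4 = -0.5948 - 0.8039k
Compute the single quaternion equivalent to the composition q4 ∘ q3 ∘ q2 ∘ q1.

q2 · q1 = 0.0185 - 0.0077i + 0.3814j - 0.9242k
q3 · q2 · q1 = 0.5459 + 0.175i - 0.6414j + 0.5099k
q4 · q3 · q2 · q1 = 0.0852 - 0.6197i + 0.2408j - 0.7421k
0.0852 - 0.6197i + 0.2408j - 0.7421k


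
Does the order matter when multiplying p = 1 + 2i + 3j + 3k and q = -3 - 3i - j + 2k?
Yes: pq = -23j ≠ -18i + 3j - 14k = qp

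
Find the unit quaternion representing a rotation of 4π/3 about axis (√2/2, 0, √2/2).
-0.5 + 0.6124i + 0.6124k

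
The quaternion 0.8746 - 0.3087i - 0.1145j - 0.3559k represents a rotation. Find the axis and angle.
axis = (-0.6367, -0.2362, -0.7341), θ = 58°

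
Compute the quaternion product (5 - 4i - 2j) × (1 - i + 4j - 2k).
9 - 5i + 10j - 28k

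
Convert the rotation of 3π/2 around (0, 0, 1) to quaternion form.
-0.7071 + 0.7071k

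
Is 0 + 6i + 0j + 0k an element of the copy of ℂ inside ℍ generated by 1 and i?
Yes. The quaternion 6i has j- and k-coefficients y = z = 0, so it lies in the complex subalgebra spanned by 1 and i.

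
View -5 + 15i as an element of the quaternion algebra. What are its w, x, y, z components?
-5 + 15i + 0j + 0k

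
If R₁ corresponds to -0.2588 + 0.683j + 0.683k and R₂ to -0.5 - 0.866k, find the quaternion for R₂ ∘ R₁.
0.7209 + 0.5915i - 0.3415j - 0.1174k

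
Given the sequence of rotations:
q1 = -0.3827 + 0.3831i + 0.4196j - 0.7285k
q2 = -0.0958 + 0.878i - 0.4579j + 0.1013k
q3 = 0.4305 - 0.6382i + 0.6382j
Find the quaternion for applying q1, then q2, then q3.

q2 · q1 = -0.0338 - 0.0816i + 0.8135j + 0.5749k
q3 · q2 · q1 = -0.5858 + 0.3533i + 0.6955j - 0.2196k
-0.5858 + 0.3533i + 0.6955j - 0.2196k


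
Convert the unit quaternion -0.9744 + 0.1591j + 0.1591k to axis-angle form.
axis = (0, √2/2, √2/2), θ = 334°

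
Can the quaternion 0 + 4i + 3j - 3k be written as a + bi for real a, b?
No. The quaternion 4i + 3j - 3k has j-coefficient y = 3 and k-coefficient z = -3, not both zero, so it does not lie in the complex subalgebra spanned by 1 and i.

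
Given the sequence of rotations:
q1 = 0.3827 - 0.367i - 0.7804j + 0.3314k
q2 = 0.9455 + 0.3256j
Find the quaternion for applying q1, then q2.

q2 · q1 = 0.6159 - 0.2391i - 0.6133j + 0.4328k
0.6159 - 0.2391i - 0.6133j + 0.4328k


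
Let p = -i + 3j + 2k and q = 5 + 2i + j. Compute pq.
-1 - 7i + 19j + 3k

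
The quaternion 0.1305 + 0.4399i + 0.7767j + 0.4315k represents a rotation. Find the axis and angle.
axis = (0.4437, 0.7834, 0.4352), θ = 165°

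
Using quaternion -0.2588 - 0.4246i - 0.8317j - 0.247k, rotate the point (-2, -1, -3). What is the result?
(-1.488, -2.759, 2.043)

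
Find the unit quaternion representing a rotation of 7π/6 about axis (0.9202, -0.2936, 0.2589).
-0.2588 + 0.8888i - 0.2836j + 0.2501k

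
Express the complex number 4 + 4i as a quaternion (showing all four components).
4 + 4i + 0j + 0k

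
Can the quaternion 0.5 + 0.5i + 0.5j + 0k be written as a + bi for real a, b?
No. The quaternion 0.5 + 0.5i + 0.5j has j-coefficient y = 0.5 and k-coefficient z = 0, not both zero, so it does not lie in the complex subalgebra spanned by 1 and i.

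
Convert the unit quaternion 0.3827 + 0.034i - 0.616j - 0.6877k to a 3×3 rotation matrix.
[[-0.7048, 0.4845, -0.5182], [-0.5683, 0.0518, 0.8212], [0.4247, 0.8733, 0.2388]]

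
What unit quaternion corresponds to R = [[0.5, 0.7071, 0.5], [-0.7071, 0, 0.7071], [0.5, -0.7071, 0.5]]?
0.7071 - 0.5i - 0.5k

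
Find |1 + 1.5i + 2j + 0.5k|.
2.739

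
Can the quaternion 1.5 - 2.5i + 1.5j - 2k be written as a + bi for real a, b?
No. The quaternion 1.5 - 2.5i + 1.5j - 2k has j-coefficient y = 1.5 and k-coefficient z = -2, not both zero, so it does not lie in the complex subalgebra spanned by 1 and i.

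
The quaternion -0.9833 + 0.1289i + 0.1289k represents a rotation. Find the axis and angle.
axis = (√2/2, 0, √2/2), θ = 339°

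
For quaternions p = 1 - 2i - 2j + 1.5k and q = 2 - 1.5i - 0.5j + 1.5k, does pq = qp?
No: pq = -4.25 - 7.75i - 3.75j + 2.5k ≠ -4.25 - 3.25i - 5.25j + 6.5k = qp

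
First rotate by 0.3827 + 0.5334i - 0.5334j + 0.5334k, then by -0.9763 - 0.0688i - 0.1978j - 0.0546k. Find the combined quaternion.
-0.4133 - 0.6817i + 0.4526j - 0.3994k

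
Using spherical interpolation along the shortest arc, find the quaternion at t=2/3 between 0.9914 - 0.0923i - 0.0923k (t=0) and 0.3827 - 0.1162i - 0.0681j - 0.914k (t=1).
0.6814 - 0.1236i - 0.0509j - 0.7196k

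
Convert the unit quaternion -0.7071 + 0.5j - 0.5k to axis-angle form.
axis = (0, √2/2, -√2/2), θ = 3π/2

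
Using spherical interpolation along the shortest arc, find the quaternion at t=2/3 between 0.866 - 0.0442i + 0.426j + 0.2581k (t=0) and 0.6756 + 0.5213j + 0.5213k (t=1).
0.7491 - 0.015i + 0.4959j + 0.4389k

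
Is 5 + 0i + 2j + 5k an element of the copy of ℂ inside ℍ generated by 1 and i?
No. The quaternion 5 + 2j + 5k has j-coefficient y = 2 and k-coefficient z = 5, not both zero, so it does not lie in the complex subalgebra spanned by 1 and i.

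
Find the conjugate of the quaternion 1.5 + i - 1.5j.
1.5 - i + 1.5j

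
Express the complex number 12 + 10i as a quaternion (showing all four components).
12 + 10i + 0j + 0k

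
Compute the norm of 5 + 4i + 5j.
√66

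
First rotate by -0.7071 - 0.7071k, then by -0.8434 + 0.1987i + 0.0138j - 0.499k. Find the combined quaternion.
0.2435 - 0.1503i + 0.1307j + 0.9492k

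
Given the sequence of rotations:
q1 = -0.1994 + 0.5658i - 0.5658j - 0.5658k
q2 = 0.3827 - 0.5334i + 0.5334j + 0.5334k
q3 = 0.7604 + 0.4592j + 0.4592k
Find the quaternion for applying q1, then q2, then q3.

q2 · q1 = 0.8291 + 0.3229i - 0.3229j - 0.3229k
q3 · q2 · q1 = 0.927 + 0.2455i + 0.2835j - 0.0131k
0.927 + 0.2455i + 0.2835j - 0.0131k


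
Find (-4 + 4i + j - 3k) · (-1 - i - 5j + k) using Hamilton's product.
16 - 14i + 18j - 20k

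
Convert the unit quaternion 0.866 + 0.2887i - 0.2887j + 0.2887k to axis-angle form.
axis = (√3/3, -√3/3, √3/3), θ = π/3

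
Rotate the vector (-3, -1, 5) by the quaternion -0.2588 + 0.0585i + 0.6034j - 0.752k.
(0.895, -5.628, 1.59)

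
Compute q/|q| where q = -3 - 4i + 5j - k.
-0.4201 - 0.5601i + 0.7001j - 0.14k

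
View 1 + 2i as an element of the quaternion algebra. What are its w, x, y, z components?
1 + 2i + 0j + 0k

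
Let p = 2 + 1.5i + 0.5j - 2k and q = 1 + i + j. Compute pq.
5.5i + 0.5j - k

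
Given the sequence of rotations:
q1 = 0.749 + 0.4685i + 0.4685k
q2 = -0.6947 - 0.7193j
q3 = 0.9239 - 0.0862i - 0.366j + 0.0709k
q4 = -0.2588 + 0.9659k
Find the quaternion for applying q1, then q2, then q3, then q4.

q2 · q1 = -0.5203 - 0.6625i - 0.5388j + 0.0115k
q3 · q2 · q1 = -0.7358 - 0.5332i - 0.3533j - 0.2223k
q4 · q3 · q2 · q1 = 0.4051 + 0.4792i - 0.4236j - 0.6532k
0.4051 + 0.4792i - 0.4236j - 0.6532k


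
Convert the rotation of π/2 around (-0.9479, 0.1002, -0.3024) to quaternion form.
0.7071 - 0.6703i + 0.0709j - 0.2138k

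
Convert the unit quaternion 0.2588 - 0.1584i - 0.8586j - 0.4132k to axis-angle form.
axis = (-0.164, -0.8889, -0.4278), θ = 5π/6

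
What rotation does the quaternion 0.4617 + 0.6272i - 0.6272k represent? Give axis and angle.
axis = (√2/2, 0, -√2/2), θ = 125°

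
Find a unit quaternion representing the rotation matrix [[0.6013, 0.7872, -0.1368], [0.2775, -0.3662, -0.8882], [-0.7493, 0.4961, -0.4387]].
0.4462 + 0.7756i + 0.3432j - 0.2856k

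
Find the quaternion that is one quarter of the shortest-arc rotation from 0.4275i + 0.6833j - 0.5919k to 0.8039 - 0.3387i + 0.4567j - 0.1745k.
0.266 + 0.2549i + 0.7377j - 0.5658k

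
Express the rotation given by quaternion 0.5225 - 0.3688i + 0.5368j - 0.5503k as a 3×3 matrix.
[[-0.182, 0.1791, 0.9669], [-0.971, 0.1223, -0.2054], [-0.1551, -0.9762, 0.1517]]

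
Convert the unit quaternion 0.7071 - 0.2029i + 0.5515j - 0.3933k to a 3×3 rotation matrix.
[[0.0823, 0.3324, 0.9395], [-0.78, 0.6083, -0.1469], [-0.6203, -0.7208, 0.3094]]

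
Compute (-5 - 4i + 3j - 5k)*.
-5 + 4i - 3j + 5k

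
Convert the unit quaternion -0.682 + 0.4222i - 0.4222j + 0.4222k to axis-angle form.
axis = (√3/3, -√3/3, √3/3), θ = 266°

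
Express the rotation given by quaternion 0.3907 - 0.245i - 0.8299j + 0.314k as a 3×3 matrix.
[[-0.5747, 0.1613, -0.8023], [0.652, 0.6828, -0.3297], [0.4946, -0.7126, -0.4975]]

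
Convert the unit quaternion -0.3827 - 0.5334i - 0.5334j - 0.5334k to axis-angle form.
axis = (-√3/3, -√3/3, -√3/3), θ = 5π/4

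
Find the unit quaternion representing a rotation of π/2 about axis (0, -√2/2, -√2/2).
0.7071 - 0.5j - 0.5k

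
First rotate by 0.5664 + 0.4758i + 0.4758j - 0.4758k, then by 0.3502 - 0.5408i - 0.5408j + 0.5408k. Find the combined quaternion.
0.9703 - 0.1397i - 0.1397j + 0.1397k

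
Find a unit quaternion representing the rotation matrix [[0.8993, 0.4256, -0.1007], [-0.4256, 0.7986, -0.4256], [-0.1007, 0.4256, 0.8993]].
0.9483 + 0.2244i - 0.2244k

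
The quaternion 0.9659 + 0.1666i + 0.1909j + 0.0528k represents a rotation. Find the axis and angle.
axis = (0.6437, 0.7376, 0.204), θ = π/6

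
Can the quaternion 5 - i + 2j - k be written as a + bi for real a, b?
No. The quaternion 5 - i + 2j - k has j-coefficient y = 2 and k-coefficient z = -1, not both zero, so it does not lie in the complex subalgebra spanned by 1 and i.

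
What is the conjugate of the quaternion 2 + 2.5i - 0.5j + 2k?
2 - 2.5i + 0.5j - 2k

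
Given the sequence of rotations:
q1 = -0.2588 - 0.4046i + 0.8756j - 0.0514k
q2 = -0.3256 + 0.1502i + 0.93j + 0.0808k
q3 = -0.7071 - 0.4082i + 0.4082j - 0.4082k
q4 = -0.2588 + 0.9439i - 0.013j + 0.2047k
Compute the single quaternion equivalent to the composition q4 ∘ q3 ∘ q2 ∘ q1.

q2 · q1 = -0.6651 - 0.0257i - 0.5508j + 0.5036k
q3 · q2 · q1 = 0.8902 + 0.2704i + 0.334j + 0.1507k
q4 · q3 · q2 · q1 = -0.5121 + 0.7i - 0.1849j + 0.462k
-0.5121 + 0.7i - 0.1849j + 0.462k


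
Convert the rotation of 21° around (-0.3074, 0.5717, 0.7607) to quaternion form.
0.9833 - 0.056i + 0.1042j + 0.1386k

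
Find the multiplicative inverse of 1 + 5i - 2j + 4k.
0.0217 - 0.1087i + 0.0435j - 0.087k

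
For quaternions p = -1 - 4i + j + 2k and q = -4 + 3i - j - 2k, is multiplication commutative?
No: pq = 21 + 13i - 5j - 5k ≠ 21 + 13i - j - 7k = qp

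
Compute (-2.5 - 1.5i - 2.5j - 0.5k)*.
-2.5 + 1.5i + 2.5j + 0.5k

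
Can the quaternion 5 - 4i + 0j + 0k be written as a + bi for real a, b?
Yes. The quaternion 5 - 4i has j- and k-coefficients y = z = 0, so it lies in the complex subalgebra spanned by 1 and i.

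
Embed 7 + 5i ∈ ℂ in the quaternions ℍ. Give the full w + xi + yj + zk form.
7 + 5i + 0j + 0k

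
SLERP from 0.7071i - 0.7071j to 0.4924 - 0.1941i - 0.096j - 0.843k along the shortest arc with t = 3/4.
-0.4456 + 0.4355i - 0.173j + 0.7628k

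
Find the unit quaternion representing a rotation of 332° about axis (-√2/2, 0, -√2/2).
-0.9703 - 0.1711i - 0.1711k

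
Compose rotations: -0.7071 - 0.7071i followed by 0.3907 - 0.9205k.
-0.2763 - 0.2763i + 0.6509j + 0.6509k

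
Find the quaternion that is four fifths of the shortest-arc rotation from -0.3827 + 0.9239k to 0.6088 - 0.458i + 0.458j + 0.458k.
0.4475 - 0.4165i + 0.4165j + 0.6729k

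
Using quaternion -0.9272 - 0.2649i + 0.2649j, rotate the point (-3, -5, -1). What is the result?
(-1.386, -3.386, -4.649)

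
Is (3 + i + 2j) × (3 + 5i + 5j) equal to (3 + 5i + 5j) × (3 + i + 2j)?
No: pq = -6 + 18i + 21j - 5k ≠ -6 + 18i + 21j + 5k = qp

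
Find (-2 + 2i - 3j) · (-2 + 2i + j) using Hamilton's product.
3 - 8i + 4j + 8k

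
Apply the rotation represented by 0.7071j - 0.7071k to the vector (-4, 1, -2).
(4, 2, -1)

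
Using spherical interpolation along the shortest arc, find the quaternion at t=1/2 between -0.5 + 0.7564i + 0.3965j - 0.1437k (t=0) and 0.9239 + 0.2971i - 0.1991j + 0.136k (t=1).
-0.8712 + 0.281i + 0.3644j - 0.1711k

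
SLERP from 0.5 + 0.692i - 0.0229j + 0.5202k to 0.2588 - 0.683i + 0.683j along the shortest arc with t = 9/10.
-0.1807 + 0.7356i - 0.6495j + 0.0669k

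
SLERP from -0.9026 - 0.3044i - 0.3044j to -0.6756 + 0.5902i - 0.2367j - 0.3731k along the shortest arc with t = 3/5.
-0.8818 + 0.2575i - 0.3034j - 0.2531k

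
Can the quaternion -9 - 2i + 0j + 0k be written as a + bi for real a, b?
Yes. The quaternion -9 - 2i has j- and k-coefficients y = z = 0, so it lies in the complex subalgebra spanned by 1 and i.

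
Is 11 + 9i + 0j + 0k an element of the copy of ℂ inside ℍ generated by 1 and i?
Yes. The quaternion 11 + 9i has j- and k-coefficients y = z = 0, so it lies in the complex subalgebra spanned by 1 and i.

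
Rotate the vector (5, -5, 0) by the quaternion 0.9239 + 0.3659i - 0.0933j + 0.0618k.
(5.787, -3.393, -2.235)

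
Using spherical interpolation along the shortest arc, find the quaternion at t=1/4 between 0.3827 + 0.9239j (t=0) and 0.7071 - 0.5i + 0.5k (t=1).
0.5625 - 0.1654i + 0.793j + 0.1654k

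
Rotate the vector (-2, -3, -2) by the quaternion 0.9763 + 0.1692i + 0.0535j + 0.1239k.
(-1.548, -2.622, -2.78)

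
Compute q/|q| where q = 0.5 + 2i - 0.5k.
0.2357 + 0.9428i - 0.2357k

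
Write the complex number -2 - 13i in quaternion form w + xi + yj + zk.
-2 - 13i + 0j + 0k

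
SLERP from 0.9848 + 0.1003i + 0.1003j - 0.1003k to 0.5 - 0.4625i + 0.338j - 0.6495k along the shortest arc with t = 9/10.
0.5819 - 0.4185i + 0.3264j - 0.6163k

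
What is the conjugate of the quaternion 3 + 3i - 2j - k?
3 - 3i + 2j + k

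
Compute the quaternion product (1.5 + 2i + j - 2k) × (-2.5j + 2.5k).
7.5 - 2.5i - 8.75j - 1.25k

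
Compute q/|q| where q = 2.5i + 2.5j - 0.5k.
0.7001i + 0.7001j - 0.14k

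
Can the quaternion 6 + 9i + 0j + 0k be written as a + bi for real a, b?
Yes. The quaternion 6 + 9i has j- and k-coefficients y = z = 0, so it lies in the complex subalgebra spanned by 1 and i.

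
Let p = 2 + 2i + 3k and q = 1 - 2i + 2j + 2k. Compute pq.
-8i - 6j + 11k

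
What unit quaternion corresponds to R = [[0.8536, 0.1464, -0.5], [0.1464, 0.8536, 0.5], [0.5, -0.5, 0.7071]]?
0.9239 - 0.2706i - 0.2706j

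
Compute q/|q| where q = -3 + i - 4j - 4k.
-0.4629 + 0.1543i - 0.6172j - 0.6172k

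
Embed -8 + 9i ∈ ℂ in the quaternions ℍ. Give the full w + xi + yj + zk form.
-8 + 9i + 0j + 0k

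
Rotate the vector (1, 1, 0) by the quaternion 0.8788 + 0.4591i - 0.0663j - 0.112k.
(1.102, 0.296, 0.835)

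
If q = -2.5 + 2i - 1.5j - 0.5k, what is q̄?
-2.5 - 2i + 1.5j + 0.5k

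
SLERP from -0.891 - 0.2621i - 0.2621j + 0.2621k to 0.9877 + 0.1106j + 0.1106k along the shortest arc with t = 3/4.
-0.9858 - 0.0681i - 0.1526j - 0.0164k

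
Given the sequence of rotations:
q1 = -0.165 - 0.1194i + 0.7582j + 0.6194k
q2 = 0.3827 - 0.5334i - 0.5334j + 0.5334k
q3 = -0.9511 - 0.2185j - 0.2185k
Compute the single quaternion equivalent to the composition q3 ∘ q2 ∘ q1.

q2 · q1 = -0.0528 - 0.6925i + 0.6449j - 0.3191k
q3 · q2 · q1 = 0.1214 + 0.8693i - 0.4505j + 0.1637k
0.1214 + 0.8693i - 0.4505j + 0.1637k


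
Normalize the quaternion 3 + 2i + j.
0.8018 + 0.5345i + 0.2673j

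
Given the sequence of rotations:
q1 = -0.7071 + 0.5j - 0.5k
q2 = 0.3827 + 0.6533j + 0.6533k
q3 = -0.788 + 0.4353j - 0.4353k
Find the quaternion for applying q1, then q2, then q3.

q2 · q1 = -0.2706 - 0.6533i - 0.2706j - 0.6533k
q3 · q2 · q1 = 0.0466 + 0.1126i + 0.3798j + 0.917k
0.0466 + 0.1126i + 0.3798j + 0.917k
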